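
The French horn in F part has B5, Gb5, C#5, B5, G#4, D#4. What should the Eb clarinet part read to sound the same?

First find concert pitch: the French horn in F sounds a perfect fifth below written, so B5 Gb5 C#5 B5 G#4 D#4 sounds E5 Cb5 F#4 E5 C#4 G#3.
Then write for Eb clarinet: it sounds a minor third above written, so the part must be a minor third below concert.
E5 → C#5
Cb5 → Ab4
F#4 → D#4
E5 → C#5
C#4 → A#3
G#3 → E#3

C#5 Ab4 D#4 C#5 A#3 E#3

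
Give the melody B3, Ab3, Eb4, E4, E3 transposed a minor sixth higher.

B3 -> G4
Ab3 -> Fb4
Eb4 -> Cb5
E4 -> C5
E3 -> C4

G4 Fb4 Cb5 C5 C4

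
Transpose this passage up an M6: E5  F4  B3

C#6 D5 G#4

E5 -> C#6
F4 -> D5
B3 -> G#4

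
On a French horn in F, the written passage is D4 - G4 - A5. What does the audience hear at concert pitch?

G3 C4 D5

Written C4 on the French horn in F sounds as F3, a perfect fifth lower; apply that shift to every note.
D4 → G3
G4 → C4
A5 → D5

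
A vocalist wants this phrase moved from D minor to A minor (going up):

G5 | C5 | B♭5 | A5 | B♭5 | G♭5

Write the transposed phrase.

D6 G5 F6 E6 F6 Db6

From D up to A is a perfect fifth; apply that to each pitch.
G5 to D6
C5 to G5
Bb5 to F6
A5 to E6
Bb5 to F6
Gb5 to Db6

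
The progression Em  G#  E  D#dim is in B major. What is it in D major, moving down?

B major down to D major is a major sixth; each chord root moves by that interval while the quality stays the same.
Em: root E down a major sixth → G, giving Gm.
G#: root G# down a major sixth → B, giving B.
E: root E down a major sixth → G, giving G.
D#dim: root D# down a major sixth → F#, giving F#dim.

Gm B G F#dim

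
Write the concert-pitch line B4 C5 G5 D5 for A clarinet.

Written C4 sounds as A3 on the A clarinet, so concert pitches are written a minor third up.
B4 -> D5
C5 -> Eb5
G5 -> Bb5
D5 -> F5

D5 Eb5 Bb5 F5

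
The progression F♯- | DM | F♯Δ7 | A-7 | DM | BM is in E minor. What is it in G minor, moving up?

A- FM AΔ7 C-7 FM DM

E minor up to G minor is a minor third; each chord root moves by that interval while the quality stays the same.
F♯-: root F♯ up a minor third → A, giving A-.
DM: root D up a minor third → F, giving FM.
F♯Δ7: root F♯ up a minor third → A, giving AΔ7.
A-7: root A up a minor third → C, giving C-7.
DM: root D up a minor third → F, giving FM.
BM: root B up a minor third → D, giving DM.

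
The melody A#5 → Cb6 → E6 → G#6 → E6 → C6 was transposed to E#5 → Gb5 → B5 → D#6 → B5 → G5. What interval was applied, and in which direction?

down a perfect fourth

Take the first pair: A#5 → E#5. A to E spans 4 letter names, so the interval is some kind of fourth.
E#5 to A#5 is 5 semitones, which makes it a perfect fourth; the second version is lower, so the direction is down.
Checking another pair — C6 → G5 — gives the same interval.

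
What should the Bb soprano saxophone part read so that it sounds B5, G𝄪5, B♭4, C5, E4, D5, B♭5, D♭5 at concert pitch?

C#6 A##5 C5 D5 F#4 E5 C6 Eb5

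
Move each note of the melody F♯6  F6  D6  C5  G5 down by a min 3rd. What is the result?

D#6 D6 B5 A4 E5

F#6 → D#6
F6 → D6
D6 → B5
C5 → A4
G5 → E5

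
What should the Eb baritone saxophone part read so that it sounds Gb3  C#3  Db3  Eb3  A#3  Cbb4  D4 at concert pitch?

Eb5 A#4 Bb4 C5 F##5 Abb5 B5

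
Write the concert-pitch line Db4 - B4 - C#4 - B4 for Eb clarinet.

Bb3 G#4 A#3 G#4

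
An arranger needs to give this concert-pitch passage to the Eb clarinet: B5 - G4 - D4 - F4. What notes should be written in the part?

G#5 E4 B3 D4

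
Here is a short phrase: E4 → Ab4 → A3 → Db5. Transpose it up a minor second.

F4 Bbb4 Bb3 Ebb5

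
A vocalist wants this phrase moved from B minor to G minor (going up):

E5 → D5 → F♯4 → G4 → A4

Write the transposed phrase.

C6 Bb5 D5 Eb5 F5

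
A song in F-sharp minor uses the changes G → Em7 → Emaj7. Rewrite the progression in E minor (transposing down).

F Dm7 Dmaj7

F-sharp minor down to E minor is a major second; each chord root moves by that interval while the quality stays the same.
G: root G down a major second → F, giving F.
Em7: root E down a major second → D, giving Dm7.
Emaj7: root E down a major second → D, giving Dmaj7.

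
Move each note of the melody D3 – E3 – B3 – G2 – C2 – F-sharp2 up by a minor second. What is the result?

Eb3 F3 C4 Ab2 Db2 G2

D3 up a minor second is Eb3.
E3: a second up reaches F, and 1 semitone makes it F3.
B3 up a minor second is C4.
G2 up a minor second is Ab2.
C2 up a minor second is Db2.
A minor second up from F#2 gives G2.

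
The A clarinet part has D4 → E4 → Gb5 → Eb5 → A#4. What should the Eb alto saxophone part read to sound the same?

First find concert pitch: the A clarinet sounds a minor third below written, so D4 E4 Gb5 Eb5 A#4 sounds B3 C#4 Eb5 C5 F##4.
Then write for Eb alto saxophone: it sounds a major sixth below written, so the part must be a major sixth above concert.
B3 → G#4
C#4 → A#4
Eb5 → C6
C5 → A5
F##4 → D##5

G#4 A#4 C6 A5 D##5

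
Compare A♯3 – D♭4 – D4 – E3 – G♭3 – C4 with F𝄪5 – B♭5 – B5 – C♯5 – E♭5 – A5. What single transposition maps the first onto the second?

From A#3 to F##5 is 13 letter names — a thirteenth of some quality.
A#3 to F##5 is 21 semitones, which makes it a major thirteenth; the second version is higher, so the direction is up.
Checking another pair — C4 → A5 — gives the same interval.

up a major thirteenth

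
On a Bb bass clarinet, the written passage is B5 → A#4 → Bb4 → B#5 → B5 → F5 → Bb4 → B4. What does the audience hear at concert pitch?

Written C4 on the Bb bass clarinet sounds as Bb2, a major ninth lower; apply that shift to every note.
B5 becomes A4
A#4 becomes G#3
Bb4 becomes Ab3
B#5 becomes A#4
B5 becomes A4
F5 becomes Eb4
Bb4 becomes Ab3
B4 becomes A3

A4 G#3 Ab3 A#4 A4 Eb4 Ab3 A3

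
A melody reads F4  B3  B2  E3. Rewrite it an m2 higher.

F4 up a minor second is Gb4.
B3 up a minor second is C4.
B2 up a minor second is C3.
E3 up a minor second is F3.

Gb4 C4 C3 F3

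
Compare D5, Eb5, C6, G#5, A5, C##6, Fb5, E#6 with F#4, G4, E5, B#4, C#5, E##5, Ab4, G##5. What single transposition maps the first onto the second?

down a minor sixth

Take the first pair: D5 → F#4. D to F spans 6 letter names, so the interval is some kind of sixth.
F#4 to D5 is 8 semitones, which makes it a minor sixth; the second version is lower, so the direction is down.
Checking another pair — E#6 → G##5 — gives the same interval.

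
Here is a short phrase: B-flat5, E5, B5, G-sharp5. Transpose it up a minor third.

A minor third up from Bb5 gives Db6.
A minor third up from E5 gives G5.
B5: a third up reaches D, and 3 semitones makes it D6.
A minor third up from G#5 gives B5.

Db6 G5 D6 B5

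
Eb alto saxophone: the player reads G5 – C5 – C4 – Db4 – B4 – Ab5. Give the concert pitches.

Bb4 Eb4 Eb3 Fb3 D4 Cb5

The Eb alto saxophone sounds a major sixth below written, so transpose each written note down a major sixth.
G5 gives Bb4
C5 gives Eb4
C4 gives Eb3
Db4 gives Fb3
B4 gives D4
Ab5 gives Cb5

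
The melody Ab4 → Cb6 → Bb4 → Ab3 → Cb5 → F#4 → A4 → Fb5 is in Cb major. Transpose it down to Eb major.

From Cb down to Eb is a minor sixth; apply that to each pitch.
Ab4 becomes C4
Cb6 becomes Eb5
Bb4 becomes D4
Ab3 becomes C3
Cb5 becomes Eb4
F#4 becomes A#3
A4 becomes C#4
Fb5 becomes Ab4

C4 Eb5 D4 C3 Eb4 A#3 C#4 Ab4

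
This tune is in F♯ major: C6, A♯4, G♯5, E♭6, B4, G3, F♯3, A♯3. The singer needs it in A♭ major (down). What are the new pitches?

Ebb5 C4 Bb4 Gbb5 Db4 Bbb2 Ab2 C3

From F♯ down to A♭ is an augmented sixth; apply that to each pitch.
C6 → Ebb5
A#4 → C4
G#5 → Bb4
Eb6 → Gbb5
B4 → Db4
G3 → Bbb2
F#3 → Ab2
A#3 → C3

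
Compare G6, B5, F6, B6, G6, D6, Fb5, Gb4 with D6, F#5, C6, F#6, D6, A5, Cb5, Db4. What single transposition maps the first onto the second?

down a perfect fourth

Take the first pair: G6 → D6. G to D spans 4 letter names, so the interval is some kind of fourth.
D6 to G6 is 5 semitones, which makes it a perfect fourth; the second version is lower, so the direction is down.
Checking another pair — Gb4 → Db4 — gives the same interval.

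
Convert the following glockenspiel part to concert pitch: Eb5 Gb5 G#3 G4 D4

Eb7 Gb7 G#5 G6 D6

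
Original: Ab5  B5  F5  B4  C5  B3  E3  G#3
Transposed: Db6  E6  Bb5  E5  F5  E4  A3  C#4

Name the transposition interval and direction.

up a perfect fourth

From Ab5 to Db6 is 4 letter names — a fourth of some quality.
Ab5 to Db6 is 5 semitones, which makes it a perfect fourth; the second version is higher, so the direction is up.
Checking another pair — G#3 → C#4 — gives the same interval.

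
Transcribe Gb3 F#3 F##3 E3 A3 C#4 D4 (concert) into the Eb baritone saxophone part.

Eb5 D#5 D##5 C#5 F#5 A#5 B5

The Eb baritone saxophone sounds a major thirteenth below written, so the written part must be a major thirteenth above concert — transpose each note up.
Gb3 gives Eb5
F#3 gives D#5
F##3 gives D##5
E3 gives C#5
A3 gives F#5
C#4 gives A#5
D4 gives B5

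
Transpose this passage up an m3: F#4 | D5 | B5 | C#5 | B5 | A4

A4 F5 D6 E5 D6 C5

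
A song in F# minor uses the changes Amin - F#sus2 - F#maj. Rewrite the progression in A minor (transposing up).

F# minor up to A minor is a minor third; each chord root moves by that interval while the quality stays the same.
Amin: root A up a minor third → C, giving Cmin.
F#sus2: root F# up a minor third → A, giving Asus2.
F#maj: root F# up a minor third → A, giving Amaj.

Cmin Asus2 Amaj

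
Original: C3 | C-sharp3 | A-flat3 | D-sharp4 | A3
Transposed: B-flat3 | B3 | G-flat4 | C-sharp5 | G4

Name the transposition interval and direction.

up a minor seventh

Take the first pair: C3 → Bb3. C to B spans 7 letter names, so the interval is some kind of seventh.
C3 to Bb3 is 10 semitones, which makes it a minor seventh; the second version is higher, so the direction is up.
Checking another pair — A3 → G4 — gives the same interval.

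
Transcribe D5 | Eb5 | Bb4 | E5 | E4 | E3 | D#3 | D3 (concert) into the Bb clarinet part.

E5 F5 C5 F#5 F#4 F#3 E#3 E3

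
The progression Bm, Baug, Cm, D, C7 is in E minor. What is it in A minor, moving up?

Em Eaug Fm G F7

E minor up to A minor is a perfect fourth; each chord root moves by that interval while the quality stays the same.
Bm: root B up a perfect fourth → E, giving Em.
Baug: root B up a perfect fourth → E, giving Eaug.
Cm: root C up a perfect fourth → F, giving Fm.
D: root D up a perfect fourth → G, giving G.
C7: root C up a perfect fourth → F, giving F7.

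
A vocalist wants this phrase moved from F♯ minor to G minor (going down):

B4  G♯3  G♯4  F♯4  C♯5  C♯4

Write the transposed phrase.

From F♯ down to G is a major seventh; apply that to each pitch.
B4 → C4
G#3 → A2
G#4 → A3
F#4 → G3
C#5 → D4
C#4 → D3

C4 A2 A3 G3 D4 D3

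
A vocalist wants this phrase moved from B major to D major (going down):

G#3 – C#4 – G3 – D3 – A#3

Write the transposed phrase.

B2 E3 Bb2 F2 C#3

From B down to D is a major sixth; apply that to each pitch.
G#3 → B2
C#4 → E3
G3 → Bb2
D3 → F2
A#3 → C#3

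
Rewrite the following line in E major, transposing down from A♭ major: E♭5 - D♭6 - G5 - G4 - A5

A♭ major to E major down is a diminished fourth, so every note moves down by that interval.
Eb5 -> B4
Db6 -> A5
G5 -> D#5
G4 -> D#4
A5 -> E#5

B4 A5 D#5 D#4 E#5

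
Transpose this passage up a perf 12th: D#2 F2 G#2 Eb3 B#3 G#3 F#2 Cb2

A#3 C4 D#4 Bb4 F##5 D#5 C#4 Gb3

D#2: a twelfth up reaches A, and 19 semitones makes it A#3.
A perfect twelfth up from F2 gives C4.
A perfect twelfth up from G#2 gives D#4.
A perfect twelfth up from Eb3 gives Bb4.
A perfect twelfth up from B#3 gives F##5.
A perfect twelfth up from G#3 gives D#5.
A perfect twelfth up from F#2 gives C#4.
Cb2: a twelfth up reaches G, and 19 semitones makes it Gb3.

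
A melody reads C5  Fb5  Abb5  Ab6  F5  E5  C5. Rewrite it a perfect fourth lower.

G4 Cb5 Ebb5 Eb6 C5 B4 G4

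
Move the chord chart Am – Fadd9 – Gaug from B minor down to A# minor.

B minor down to A# minor is a minor second; each chord root moves by that interval while the quality stays the same.
Am: root A down a minor second → G#, giving G#m.
Fadd9: root F down a minor second → E, giving Eadd9.
Gaug: root G down a minor second → F#, giving F#aug.

G#m Eadd9 F#aug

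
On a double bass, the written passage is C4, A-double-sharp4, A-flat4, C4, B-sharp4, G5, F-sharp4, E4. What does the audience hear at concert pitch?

The double bass sounds a perfect octave below written, so transpose each written note down a perfect octave.
C4 → C3
A##4 → A##3
Ab4 → Ab3
C4 → C3
B#4 → B#3
G5 → G4
F#4 → F#3
E4 → E3

C3 A##3 Ab3 C3 B#3 G4 F#3 E3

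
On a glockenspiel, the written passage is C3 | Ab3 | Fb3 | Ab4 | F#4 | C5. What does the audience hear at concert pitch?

C5 Ab5 Fb5 Ab6 F#6 C7

Written C4 on the glockenspiel sounds as C6, a perfect fifteenth higher; apply that shift to every note.
C3 → C5
Ab3 → Ab5
Fb3 → Fb5
Ab4 → Ab6
F#4 → F#6
C5 → C7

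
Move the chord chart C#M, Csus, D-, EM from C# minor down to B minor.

BM Bbsus C- DM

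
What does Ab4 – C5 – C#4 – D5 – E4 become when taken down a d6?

C#4 E#4 E##3 F##4 G##3

A diminished sixth down from Ab4 gives C#4.
C5: a sixth down reaches E, and 7 semitones makes it E#4.
C#4: a sixth down reaches E, and 7 semitones makes it E##3.
A diminished sixth down from D5 gives F##4.
E4 down a diminished sixth is G##3.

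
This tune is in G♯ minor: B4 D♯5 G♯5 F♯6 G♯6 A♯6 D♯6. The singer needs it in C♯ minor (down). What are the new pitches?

From G♯ down to C♯ is a perfect fifth; apply that to each pitch.
B4 -> E4
D#5 -> G#4
G#5 -> C#5
F#6 -> B5
G#6 -> C#6
A#6 -> D#6
D#6 -> G#5

E4 G#4 C#5 B5 C#6 D#6 G#5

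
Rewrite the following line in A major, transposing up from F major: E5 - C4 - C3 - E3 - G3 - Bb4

From F up to A is a major third; apply that to each pitch.
E5 → G#5
C4 → E4
C3 → E3
E3 → G#3
G3 → B3
Bb4 → D5

G#5 E4 E3 G#3 B3 D5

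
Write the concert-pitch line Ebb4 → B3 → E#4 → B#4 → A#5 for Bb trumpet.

The Bb trumpet sounds a major second below written, so the written part must be a major second above concert — transpose each note up.
Ebb4 gives Fb4
B3 gives C#4
E#4 gives F##4
B#4 gives C##5
A#5 gives B#5

Fb4 C#4 F##4 C##5 B#5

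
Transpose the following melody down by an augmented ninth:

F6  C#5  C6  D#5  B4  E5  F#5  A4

Ebb5 Bb3 Bbb4 C4 Ab3 Db4 Eb4 Gb3

F6 -> Ebb5
C#5 -> Bb3
C6 -> Bbb4
D#5 -> C4
B4 -> Ab3
E5 -> Db4
F#5 -> Eb4
A4 -> Gb3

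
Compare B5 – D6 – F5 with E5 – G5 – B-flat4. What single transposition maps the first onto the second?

Take the first pair: B5 → E5. B to E spans 5 letter names, so the interval is some kind of fifth.
E5 to B5 is 7 semitones, which makes it a perfect fifth; the second version is lower, so the direction is down.
Checking another pair — F5 → Bb4 — gives the same interval.

down a perfect fifth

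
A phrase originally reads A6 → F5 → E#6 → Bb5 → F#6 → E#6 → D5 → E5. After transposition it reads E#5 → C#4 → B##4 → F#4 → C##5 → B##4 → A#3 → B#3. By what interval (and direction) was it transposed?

From A6 to E#5 is 11 letter names — an eleventh of some quality.
E#5 to A6 is 16 semitones, which makes it a diminished eleventh; the second version is lower, so the direction is down.
Checking another pair — E5 → B#3 — gives the same interval.

down a diminished eleventh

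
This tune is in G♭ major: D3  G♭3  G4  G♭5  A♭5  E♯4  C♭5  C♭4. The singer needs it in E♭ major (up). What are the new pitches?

B3 Eb4 E5 Eb6 F6 C##5 Ab5 Ab4

G♭ major to E♭ major up is a major sixth, so every note moves up by that interval.
D3 gives B3
Gb3 gives Eb4
G4 gives E5
Gb5 gives Eb6
Ab5 gives F6
E#4 gives C##5
Cb5 gives Ab5
Cb4 gives Ab4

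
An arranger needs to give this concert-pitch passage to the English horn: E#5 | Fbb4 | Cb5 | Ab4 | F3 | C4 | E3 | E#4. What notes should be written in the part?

The English horn sounds a perfect fifth below written, so the written part must be a perfect fifth above concert — transpose each note up.
E#5 to B#5
Fbb4 to Cbb5
Cb5 to Gb5
Ab4 to Eb5
F3 to C4
C4 to G4
E3 to B3
E#4 to B#4

B#5 Cbb5 Gb5 Eb5 C4 G4 B3 B#4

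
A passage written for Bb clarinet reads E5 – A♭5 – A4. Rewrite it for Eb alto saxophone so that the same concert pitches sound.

B5 Eb6 E5

First find concert pitch: the Bb clarinet sounds a major second below written, so E5 A♭5 A4 sounds D5 Gb5 G4.
Then write for Eb alto saxophone: it sounds a major sixth below written, so the part must be a major sixth above concert.
D5 → B5
Gb5 → Eb6
G4 → E5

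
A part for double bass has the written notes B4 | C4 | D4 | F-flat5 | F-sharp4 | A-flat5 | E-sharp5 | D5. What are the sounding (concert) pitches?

B3 C3 D3 Fb4 F#3 Ab4 E#4 D4

Written C4 on the double bass sounds as C3, a perfect octave lower; apply that shift to every note.
B4 becomes B3
C4 becomes C3
D4 becomes D3
Fb5 becomes Fb4
F#4 becomes F#3
Ab5 becomes Ab4
E#5 becomes E#4
D5 becomes D4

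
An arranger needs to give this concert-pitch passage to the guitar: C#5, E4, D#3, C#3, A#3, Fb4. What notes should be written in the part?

C#6 E5 D#4 C#4 A#4 Fb5

The guitar sounds a perfect octave below written, so the written part must be a perfect octave above concert — transpose each note up.
C#5 becomes C#6
E4 becomes E5
D#3 becomes D#4
C#3 becomes C#4
A#3 becomes A#4
Fb4 becomes Fb5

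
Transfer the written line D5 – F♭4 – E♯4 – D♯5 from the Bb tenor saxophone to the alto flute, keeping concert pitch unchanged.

First find concert pitch: the Bb tenor saxophone sounds a major ninth below written, so D5 F♭4 E♯4 D♯5 sounds C4 Ebb3 D#3 C#4.
Then write for alto flute: it sounds a perfect fourth below written, so the part must be a perfect fourth above concert.
C4 → F4
Ebb3 → Abb3
D#3 → G#3
C#4 → F#4

F4 Abb3 G#3 F#4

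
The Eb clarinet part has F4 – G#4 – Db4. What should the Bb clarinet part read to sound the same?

Bb4 C#5 Gb4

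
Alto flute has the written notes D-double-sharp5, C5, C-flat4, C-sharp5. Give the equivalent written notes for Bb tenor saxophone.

B##5 A5 Ab4 A#5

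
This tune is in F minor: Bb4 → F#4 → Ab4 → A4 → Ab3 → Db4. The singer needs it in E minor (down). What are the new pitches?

F minor to E minor down is a minor second, so every note moves down by that interval.
Bb4 becomes A4
F#4 becomes E#4
Ab4 becomes G4
A4 becomes G#4
Ab3 becomes G3
Db4 becomes C4

A4 E#4 G4 G#4 G3 C4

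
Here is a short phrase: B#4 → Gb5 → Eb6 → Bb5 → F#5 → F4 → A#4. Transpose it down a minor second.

A##4 F5 D6 A5 E#5 E4 G##4

B#4 gives A##4
Gb5 gives F5
Eb6 gives D6
Bb5 gives A5
F#5 gives E#5
F4 gives E4
A#4 gives G##4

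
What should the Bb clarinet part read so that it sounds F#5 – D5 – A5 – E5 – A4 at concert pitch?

Written C4 sounds as Bb3 on the Bb clarinet, so concert pitches are written a major second up.
F#5 gives G#5
D5 gives E5
A5 gives B5
E5 gives F#5
A4 gives B4

G#5 E5 B5 F#5 B4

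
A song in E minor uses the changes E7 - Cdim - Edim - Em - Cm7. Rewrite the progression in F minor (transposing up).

F7 Dbdim Fdim Fm Dbm7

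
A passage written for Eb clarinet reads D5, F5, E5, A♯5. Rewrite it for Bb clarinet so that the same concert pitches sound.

First find concert pitch: the Eb clarinet sounds a minor third above written, so D5 F5 E5 A♯5 sounds F5 Ab5 G5 C#6.
Then write for Bb clarinet: it sounds a major second below written, so the part must be a major second above concert.
F5 → G5
Ab5 → Bb5
G5 → A5
C#6 → D#6

G5 Bb5 A5 D#6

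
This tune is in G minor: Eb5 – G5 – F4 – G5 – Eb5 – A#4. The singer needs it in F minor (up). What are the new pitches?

G minor to F minor up is a minor seventh, so every note moves up by that interval.
Eb5 → Db6
G5 → F6
F4 → Eb5
G5 → F6
Eb5 → Db6
A#4 → G#5

Db6 F6 Eb5 F6 Db6 G#5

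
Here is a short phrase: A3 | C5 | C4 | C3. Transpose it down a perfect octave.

A2 C4 C3 C2

A3 becomes A2
C5 becomes C4
C4 becomes C3
C3 becomes C2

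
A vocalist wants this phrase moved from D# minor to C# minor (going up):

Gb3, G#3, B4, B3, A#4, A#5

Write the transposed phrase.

From D# up to C# is a minor seventh; apply that to each pitch.
Gb3 gives Fb4
G#3 gives F#4
B4 gives A5
B3 gives A4
A#4 gives G#5
A#5 gives G#6

Fb4 F#4 A5 A4 G#5 G#6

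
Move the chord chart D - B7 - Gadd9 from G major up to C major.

G E7 Cadd9

G major up to C major is a perfect fourth; each chord root moves by that interval while the quality stays the same.
D: root D up a perfect fourth → G, giving G.
B7: root B up a perfect fourth → E, giving E7.
Gadd9: root G up a perfect fourth → C, giving Cadd9.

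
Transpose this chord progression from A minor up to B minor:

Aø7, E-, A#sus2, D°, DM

A minor up to B minor is a major second; each chord root moves by that interval while the quality stays the same.
Aø7: root A up a major second → B, giving Bø7.
E-: root E up a major second → F#, giving F#-.
A#sus2: root A# up a major second → B#, giving B#sus2.
D°: root D up a major second → E, giving E°.
DM: root D up a major second → E, giving EM.

Bø7 F#- B#sus2 E° EM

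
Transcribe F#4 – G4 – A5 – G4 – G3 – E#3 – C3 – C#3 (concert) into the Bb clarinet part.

G#4 A4 B5 A4 A3 F##3 D3 D#3

Written C4 sounds as Bb3 on the Bb clarinet, so concert pitches are written a major second up.
F#4 -> G#4
G4 -> A4
A5 -> B5
G4 -> A4
G3 -> A3
E#3 -> F##3
C3 -> D3
C#3 -> D#3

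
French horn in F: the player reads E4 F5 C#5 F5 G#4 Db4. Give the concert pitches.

The French horn in F sounds a perfect fifth below written, so transpose each written note down a perfect fifth.
E4 -> A3
F5 -> Bb4
C#5 -> F#4
F5 -> Bb4
G#4 -> C#4
Db4 -> Gb3

A3 Bb4 F#4 Bb4 C#4 Gb3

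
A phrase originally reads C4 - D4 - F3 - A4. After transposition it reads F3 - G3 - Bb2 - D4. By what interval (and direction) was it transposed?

down a perfect fifth

Take the first pair: C4 → F3. C to F spans 5 letter names, so the interval is some kind of fifth.
F3 to C4 is 7 semitones, which makes it a perfect fifth; the second version is lower, so the direction is down.
Checking another pair — A4 → D4 — gives the same interval.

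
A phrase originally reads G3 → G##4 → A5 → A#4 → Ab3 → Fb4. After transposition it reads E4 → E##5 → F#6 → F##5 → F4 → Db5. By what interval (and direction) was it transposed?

up a major sixth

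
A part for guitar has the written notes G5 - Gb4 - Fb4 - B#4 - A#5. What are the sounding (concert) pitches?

G4 Gb3 Fb3 B#3 A#4

Written C4 on the guitar sounds as C3, a perfect octave lower; apply that shift to every note.
G5 gives G4
Gb4 gives Gb3
Fb4 gives Fb3
B#4 gives B#3
A#5 gives A#4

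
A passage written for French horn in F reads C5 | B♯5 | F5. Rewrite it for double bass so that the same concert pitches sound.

First find concert pitch: the French horn in F sounds a perfect fifth below written, so C5 B♯5 F5 sounds F4 E#5 Bb4.
Then write for double bass: it sounds a perfect octave below written, so the part must be a perfect octave above concert.
F4 → F5
E#5 → E#6
Bb4 → Bb5

F5 E#6 Bb5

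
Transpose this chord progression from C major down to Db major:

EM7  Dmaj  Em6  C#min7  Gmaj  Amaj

FM7 Ebmaj Fm6 Dmin7 Abmaj Bbmaj

C major down to Db major is a major seventh; each chord root moves by that interval while the quality stays the same.
EM7: root E down a major seventh → F, giving FM7.
Dmaj: root D down a major seventh → Eb, giving Ebmaj.
Em6: root E down a major seventh → F, giving Fm6.
C#min7: root C# down a major seventh → D, giving Dmin7.
Gmaj: root G down a major seventh → Ab, giving Abmaj.
Amaj: root A down a major seventh → Bb, giving Bbmaj.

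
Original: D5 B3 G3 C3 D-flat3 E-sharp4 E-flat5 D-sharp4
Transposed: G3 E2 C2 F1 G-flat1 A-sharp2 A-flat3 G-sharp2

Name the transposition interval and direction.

down a perfect twelfth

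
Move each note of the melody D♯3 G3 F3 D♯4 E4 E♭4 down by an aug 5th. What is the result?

An augmented fifth down from D#3 gives G2.
G3 down an augmented fifth is Cb3.
An augmented fifth down from F3 gives Bbb2.
D#4 down an augmented fifth is G3.
E4 down an augmented fifth is Ab3.
An augmented fifth down from Eb4 gives Abb3.

G2 Cb3 Bbb2 G3 Ab3 Abb3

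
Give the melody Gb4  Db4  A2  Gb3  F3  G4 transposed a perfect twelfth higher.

Gb4 → Db6
Db4 → Ab5
A2 → E4
Gb3 → Db5
F3 → C5
G4 → D6

Db6 Ab5 E4 Db5 C5 D6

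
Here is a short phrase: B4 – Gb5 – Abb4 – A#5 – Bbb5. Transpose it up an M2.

B4 up a major second is C#5.
Gb5: a second up reaches A, and 2 semitones makes it Ab5.
Abb4: a second up reaches B, and 2 semitones makes it Bbb4.
A major second up from A#5 gives B#5.
A major second up from Bbb5 gives Cb6.

C#5 Ab5 Bbb4 B#5 Cb6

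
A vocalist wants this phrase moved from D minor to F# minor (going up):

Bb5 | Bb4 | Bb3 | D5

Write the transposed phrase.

D6 D5 D4 F#5

D minor to F# minor up is a major third, so every note moves up by that interval.
Bb5 -> D6
Bb4 -> D5
Bb3 -> D4
D5 -> F#5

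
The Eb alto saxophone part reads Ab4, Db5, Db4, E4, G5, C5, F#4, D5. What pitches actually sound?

The Eb alto saxophone sounds a major sixth below written, so transpose each written note down a major sixth.
Ab4 → Cb4
Db5 → Fb4
Db4 → Fb3
E4 → G3
G5 → Bb4
C5 → Eb4
F#4 → A3
D5 → F4

Cb4 Fb4 Fb3 G3 Bb4 Eb4 A3 F4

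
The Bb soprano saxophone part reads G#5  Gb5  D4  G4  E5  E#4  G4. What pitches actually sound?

F#5 Fb5 C4 F4 D5 D#4 F4

Written C4 on the Bb soprano saxophone sounds as Bb3, a major second lower; apply that shift to every note.
G#5 to F#5
Gb5 to Fb5
D4 to C4
G4 to F4
E5 to D5
E#4 to D#4
G4 to F4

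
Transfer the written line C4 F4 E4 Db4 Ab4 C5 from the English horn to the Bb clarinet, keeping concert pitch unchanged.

First find concert pitch: the English horn sounds a perfect fifth below written, so C4 F4 E4 Db4 Ab4 C5 sounds F3 Bb3 A3 Gb3 Db4 F4.
Then write for Bb clarinet: it sounds a major second below written, so the part must be a major second above concert.
F3 → G3
Bb3 → C4
A3 → B3
Gb3 → Ab3
Db4 → Eb4
F4 → G4

G3 C4 B3 Ab3 Eb4 G4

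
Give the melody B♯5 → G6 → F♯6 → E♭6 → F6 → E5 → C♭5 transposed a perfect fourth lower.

F##5 D6 C#6 Bb5 C6 B4 Gb4

B#5 down a perfect fourth is F##5.
G6: a fourth down reaches D, and 5 semitones makes it D6.
F#6 down a perfect fourth is C#6.
Eb6: a fourth down reaches B, and 5 semitones makes it Bb5.
A perfect fourth down from F6 gives C6.
E5 down a perfect fourth is B4.
A perfect fourth down from Cb5 gives Gb4.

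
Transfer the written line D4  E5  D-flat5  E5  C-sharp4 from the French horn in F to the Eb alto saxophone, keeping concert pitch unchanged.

First find concert pitch: the French horn in F sounds a perfect fifth below written, so D4 E5 D-flat5 E5 C-sharp4 sounds G3 A4 Gb4 A4 F#3.
Then write for Eb alto saxophone: it sounds a major sixth below written, so the part must be a major sixth above concert.
G3 → E4
A4 → F#5
Gb4 → Eb5
A4 → F#5
F#3 → D#4

E4 F#5 Eb5 F#5 D#4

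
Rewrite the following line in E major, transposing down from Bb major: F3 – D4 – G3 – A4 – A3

Bb major to E major down is a diminished fifth, so every note moves down by that interval.
F3 → B2
D4 → G#3
G3 → C#3
A4 → D#4
A3 → D#3

B2 G#3 C#3 D#4 D#3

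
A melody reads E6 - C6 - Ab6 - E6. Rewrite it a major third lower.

C6 Ab5 Fb6 C6

E6 gives C6
C6 gives Ab5
Ab6 gives Fb6
E6 gives C6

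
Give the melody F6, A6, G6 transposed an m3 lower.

D6 F#6 E6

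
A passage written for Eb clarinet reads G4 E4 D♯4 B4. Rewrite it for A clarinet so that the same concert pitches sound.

Db5 Bb4 A4 F5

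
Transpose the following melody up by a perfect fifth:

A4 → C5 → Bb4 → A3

E5 G5 F5 E4

A4 becomes E5
C5 becomes G5
Bb4 becomes F5
A3 becomes E4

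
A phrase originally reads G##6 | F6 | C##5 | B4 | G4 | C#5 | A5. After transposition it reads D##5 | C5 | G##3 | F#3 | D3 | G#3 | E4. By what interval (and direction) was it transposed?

down a perfect eleventh

From G##6 to D##5 is 11 letter names — an eleventh of some quality.
D##5 to G##6 is 17 semitones, which makes it a perfect eleventh; the second version is lower, so the direction is down.
Checking another pair — A5 → E4 — gives the same interval.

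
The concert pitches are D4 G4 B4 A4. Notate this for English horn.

A4 D5 F#5 E5

The English horn sounds a perfect fifth below written, so the written part must be a perfect fifth above concert — transpose each note up.
D4 gives A4
G4 gives D5
B4 gives F#5
A4 gives E5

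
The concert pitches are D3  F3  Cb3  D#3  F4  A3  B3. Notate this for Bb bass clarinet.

E4 G4 Db4 E#4 G5 B4 C#5

The Bb bass clarinet sounds a major ninth below written, so the written part must be a major ninth above concert — transpose each note up.
D3 -> E4
F3 -> G4
Cb3 -> Db4
D#3 -> E#4
F4 -> G5
A3 -> B4
B3 -> C#5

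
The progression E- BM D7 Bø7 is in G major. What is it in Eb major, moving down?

G major down to Eb major is a major third; each chord root moves by that interval while the quality stays the same.
E-: root E down a major third → C, giving C-.
BM: root B down a major third → G, giving GM.
D7: root D down a major third → Bb, giving Bb7.
Bø7: root B down a major third → G, giving Gø7.

C- GM Bb7 Gø7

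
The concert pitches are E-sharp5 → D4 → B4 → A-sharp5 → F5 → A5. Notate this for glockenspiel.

E#3 D2 B2 A#3 F3 A3

The glockenspiel sounds a perfect fifteenth above written, so the written part must be a perfect fifteenth below concert — transpose each note down.
E#5 gives E#3
D4 gives D2
B4 gives B2
A#5 gives A#3
F5 gives F3
A5 gives A3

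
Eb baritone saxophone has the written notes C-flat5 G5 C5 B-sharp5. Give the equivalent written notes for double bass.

Ebb4 Bb4 Eb4 D#5

First find concert pitch: the Eb baritone saxophone sounds a major thirteenth below written, so C-flat5 G5 C5 B-sharp5 sounds Ebb3 Bb3 Eb3 D#4.
Then write for double bass: it sounds a perfect octave below written, so the part must be a perfect octave above concert.
Ebb3 → Ebb4
Bb3 → Bb4
Eb3 → Eb4
D#4 → D#5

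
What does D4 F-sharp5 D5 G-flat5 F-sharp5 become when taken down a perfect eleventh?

D4 down a perfect eleventh is A2.
F#5: an eleventh down reaches C, and 17 semitones makes it C#4.
D5 down a perfect eleventh is A3.
A perfect eleventh down from Gb5 gives Db4.
A perfect eleventh down from F#5 gives C#4.

A2 C#4 A3 Db4 C#4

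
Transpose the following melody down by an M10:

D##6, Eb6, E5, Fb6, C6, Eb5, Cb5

B#4 Cb5 C4 Dbb5 Ab4 Cb4 Abb3

D##6: a tenth down reaches B, and 16 semitones makes it B#4.
A major tenth down from Eb6 gives Cb5.
E5: a tenth down reaches C, and 16 semitones makes it C4.
A major tenth down from Fb6 gives Dbb5.
C6: a tenth down reaches A, and 16 semitones makes it Ab4.
Eb5: a tenth down reaches C, and 16 semitones makes it Cb4.
Cb5 down a major tenth is Abb3.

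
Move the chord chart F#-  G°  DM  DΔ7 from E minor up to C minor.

D- Eb° BbM BbΔ7

E minor up to C minor is a minor sixth; each chord root moves by that interval while the quality stays the same.
F#-: root F# up a minor sixth → D, giving D-.
G°: root G up a minor sixth → Eb, giving Eb°.
DM: root D up a minor sixth → Bb, giving BbM.
DΔ7: root D up a minor sixth → Bb, giving BbΔ7.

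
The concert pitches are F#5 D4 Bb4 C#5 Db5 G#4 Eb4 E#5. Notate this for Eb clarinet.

D#5 B3 G4 A#4 Bb4 E#4 C4 C##5

The Eb clarinet sounds a minor third above written, so the written part must be a minor third below concert — transpose each note down.
F#5 -> D#5
D4 -> B3
Bb4 -> G4
C#5 -> A#4
Db5 -> Bb4
G#4 -> E#4
Eb4 -> C4
E#5 -> C##5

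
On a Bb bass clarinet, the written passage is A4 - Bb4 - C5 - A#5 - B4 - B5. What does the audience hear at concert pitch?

G3 Ab3 Bb3 G#4 A3 A4

Written C4 on the Bb bass clarinet sounds as Bb2, a major ninth lower; apply that shift to every note.
A4 becomes G3
Bb4 becomes Ab3
C5 becomes Bb3
A#5 becomes G#4
B4 becomes A3
B5 becomes A4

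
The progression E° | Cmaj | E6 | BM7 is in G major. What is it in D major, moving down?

G major down to D major is a perfect fourth; each chord root moves by that interval while the quality stays the same.
E°: root E down a perfect fourth → B, giving B°.
Cmaj: root C down a perfect fourth → G, giving Gmaj.
E6: root E down a perfect fourth → B, giving B6.
BM7: root B down a perfect fourth → F#, giving F#M7.

B° Gmaj B6 F#M7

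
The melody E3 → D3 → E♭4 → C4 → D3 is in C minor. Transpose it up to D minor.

C minor to D minor up is a major second, so every note moves up by that interval.
E3 -> F#3
D3 -> E3
Eb4 -> F4
C4 -> D4
D3 -> E3

F#3 E3 F4 D4 E3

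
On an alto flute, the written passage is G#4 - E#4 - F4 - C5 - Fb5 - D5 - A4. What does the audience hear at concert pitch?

D#4 B#3 C4 G4 Cb5 A4 E4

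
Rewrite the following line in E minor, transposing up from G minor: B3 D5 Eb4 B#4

G minor to E minor up is a major sixth, so every note moves up by that interval.
B3 -> G#4
D5 -> B5
Eb4 -> C5
B#4 -> G##5

G#4 B5 C5 G##5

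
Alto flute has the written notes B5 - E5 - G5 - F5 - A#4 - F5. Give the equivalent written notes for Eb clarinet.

D#5 G#4 B4 A4 C##4 A4

First find concert pitch: the alto flute sounds a perfect fourth below written, so B5 E5 G5 F5 A#4 F5 sounds F#5 B4 D5 C5 E#4 C5.
Then write for Eb clarinet: it sounds a minor third above written, so the part must be a minor third below concert.
F#5 → D#5
B4 → G#4
D5 → B4
C5 → A4
E#4 → C##4
C5 → A4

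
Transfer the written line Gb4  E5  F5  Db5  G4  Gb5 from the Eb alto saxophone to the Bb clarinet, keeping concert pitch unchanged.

Cb4 A4 Bb4 Gb4 C4 Cb5

First find concert pitch: the Eb alto saxophone sounds a major sixth below written, so Gb4 E5 F5 Db5 G4 Gb5 sounds Bbb3 G4 Ab4 Fb4 Bb3 Bbb4.
Then write for Bb clarinet: it sounds a major second below written, so the part must be a major second above concert.
Bbb3 → Cb4
G4 → A4
Ab4 → Bb4
Fb4 → Gb4
Bb3 → C4
Bbb4 → Cb5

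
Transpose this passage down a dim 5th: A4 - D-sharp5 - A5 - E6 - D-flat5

A4 to D#4
D#5 to G##4
A5 to D#5
E6 to A#5
Db5 to G4

D#4 G##4 D#5 A#5 G4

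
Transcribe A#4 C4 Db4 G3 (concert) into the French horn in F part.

E#5 G4 Ab4 D4

Written C4 sounds as F3 on the French horn in F, so concert pitches are written a perfect fifth up.
A#4 → E#5
C4 → G4
Db4 → Ab4
G3 → D4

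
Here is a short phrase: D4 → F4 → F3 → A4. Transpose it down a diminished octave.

D#3 F#3 F#2 A#3

D4 gives D#3
F4 gives F#3
F3 gives F#2
A4 gives A#3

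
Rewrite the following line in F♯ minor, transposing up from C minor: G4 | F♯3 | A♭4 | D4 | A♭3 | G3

C#5 B#3 D5 G#4 D4 C#4

From C up to F♯ is an augmented fourth; apply that to each pitch.
G4 -> C#5
F#3 -> B#3
Ab4 -> D5
D4 -> G#4
Ab3 -> D4
G3 -> C#4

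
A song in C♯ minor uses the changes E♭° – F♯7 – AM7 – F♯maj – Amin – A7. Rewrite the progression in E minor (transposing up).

Gb° A7 CM7 Amaj Cmin C7

C♯ minor up to E minor is a minor third; each chord root moves by that interval while the quality stays the same.
E♭°: root E♭ up a minor third → Gb, giving Gb°.
F♯7: root F♯ up a minor third → A, giving A7.
AM7: root A up a minor third → C, giving CM7.
F♯maj: root F♯ up a minor third → A, giving Amaj.
Amin: root A up a minor third → C, giving Cmin.
A7: root A up a minor third → C, giving C7.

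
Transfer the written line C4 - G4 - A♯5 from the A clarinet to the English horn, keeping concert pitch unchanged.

First find concert pitch: the A clarinet sounds a minor third below written, so C4 G4 A♯5 sounds A3 E4 F##5.
Then write for English horn: it sounds a perfect fifth below written, so the part must be a perfect fifth above concert.
A3 → E4
E4 → B4
F##5 → C##6

E4 B4 C##6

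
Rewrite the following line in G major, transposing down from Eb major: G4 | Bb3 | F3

B3 D3 A2

Eb major to G major down is a minor sixth, so every note moves down by that interval.
G4 becomes B3
Bb3 becomes D3
F3 becomes A2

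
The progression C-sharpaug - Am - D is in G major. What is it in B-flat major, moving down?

Eaug Cm F

G major down to B-flat major is a major sixth; each chord root moves by that interval while the quality stays the same.
C-sharpaug: root C-sharp down a major sixth → E, giving Eaug.
Am: root A down a major sixth → C, giving Cm.
D: root D down a major sixth → F, giving F.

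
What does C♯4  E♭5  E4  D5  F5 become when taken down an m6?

E#3 G4 G#3 F#4 A4

C#4: a sixth down reaches E, and 8 semitones makes it E#3.
Eb5: a sixth down reaches G, and 8 semitones makes it G4.
E4: a sixth down reaches G, and 8 semitones makes it G#3.
D5: a sixth down reaches F, and 8 semitones makes it F#4.
F5 down a minor sixth is A4.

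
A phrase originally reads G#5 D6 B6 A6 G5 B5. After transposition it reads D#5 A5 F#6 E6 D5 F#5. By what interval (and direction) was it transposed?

down a perfect fourth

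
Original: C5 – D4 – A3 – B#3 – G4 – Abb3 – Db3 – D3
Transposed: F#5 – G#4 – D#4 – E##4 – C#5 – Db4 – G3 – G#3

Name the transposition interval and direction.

up an augmented fourth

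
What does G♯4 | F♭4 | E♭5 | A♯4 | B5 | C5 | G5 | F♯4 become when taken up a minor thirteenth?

G#4 gives E6
Fb4 gives Dbb6
Eb5 gives Cb7
A#4 gives F#6
B5 gives G7
C5 gives Ab6
G5 gives Eb7
F#4 gives D6

E6 Dbb6 Cb7 F#6 G7 Ab6 Eb7 D6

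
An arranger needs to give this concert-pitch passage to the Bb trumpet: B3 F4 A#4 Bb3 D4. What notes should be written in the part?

C#4 G4 B#4 C4 E4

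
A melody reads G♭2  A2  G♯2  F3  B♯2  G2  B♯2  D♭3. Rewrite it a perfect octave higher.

Gb2 -> Gb3
A2 -> A3
G#2 -> G#3
F3 -> F4
B#2 -> B#3
G2 -> G3
B#2 -> B#3
Db3 -> Db4

Gb3 A3 G#3 F4 B#3 G3 B#3 Db4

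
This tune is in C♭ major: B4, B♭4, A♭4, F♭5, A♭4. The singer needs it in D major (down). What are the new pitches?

C##4 C#4 B3 G4 B3

From C♭ down to D is a diminished seventh; apply that to each pitch.
B4 -> C##4
Bb4 -> C#4
Ab4 -> B3
Fb5 -> G4
Ab4 -> B3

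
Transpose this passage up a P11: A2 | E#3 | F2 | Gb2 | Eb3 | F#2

D4 A#4 Bb3 Cb4 Ab4 B3

A2 to D4
E#3 to A#4
F2 to Bb3
Gb2 to Cb4
Eb3 to Ab4
F#2 to B3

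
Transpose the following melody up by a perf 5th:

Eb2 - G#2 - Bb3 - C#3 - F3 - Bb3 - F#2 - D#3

Bb2 D#3 F4 G#3 C4 F4 C#3 A#3

Eb2 up a perfect fifth is Bb2.
G#2: a fifth up reaches D, and 7 semitones makes it D#3.
Bb3: a fifth up reaches F, and 7 semitones makes it F4.
C#3: a fifth up reaches G, and 7 semitones makes it G#3.
A perfect fifth up from F3 gives C4.
A perfect fifth up from Bb3 gives F4.
F#2: a fifth up reaches C, and 7 semitones makes it C#3.
D#3: a fifth up reaches A, and 7 semitones makes it A#3.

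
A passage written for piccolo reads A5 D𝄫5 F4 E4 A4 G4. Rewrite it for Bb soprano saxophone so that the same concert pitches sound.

B6 Ebb6 G5 F#5 B5 A5

First find concert pitch: the piccolo sounds a perfect octave above written, so A5 D𝄫5 F4 E4 A4 G4 sounds A6 Dbb6 F5 E5 A5 G5.
Then write for Bb soprano saxophone: it sounds a major second below written, so the part must be a major second above concert.
A6 → B6
Dbb6 → Ebb6
F5 → G5
E5 → F#5
A5 → B5
G5 → A5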